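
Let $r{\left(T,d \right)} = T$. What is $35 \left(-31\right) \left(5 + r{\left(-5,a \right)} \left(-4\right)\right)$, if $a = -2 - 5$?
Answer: $-27125$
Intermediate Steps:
$a = -7$
$35 \left(-31\right) \left(5 + r{\left(-5,a \right)} \left(-4\right)\right) = 35 \left(-31\right) \left(5 - -20\right) = - 1085 \left(5 + 20\right) = \left(-1085\right) 25 = -27125$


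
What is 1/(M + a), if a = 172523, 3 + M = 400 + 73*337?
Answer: 1/197521 ≈ 5.0627e-6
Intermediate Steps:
M = 24998 (M = -3 + (400 + 73*337) = -3 + (400 + 24601) = -3 + 25001 = 24998)
1/(M + a) = 1/(24998 + 172523) = 1/197521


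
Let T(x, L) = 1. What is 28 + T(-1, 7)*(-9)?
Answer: 19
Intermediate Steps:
28 + T(-1, 7)*(-9) = 28 + 1*(-9) = 28 - 9 = 19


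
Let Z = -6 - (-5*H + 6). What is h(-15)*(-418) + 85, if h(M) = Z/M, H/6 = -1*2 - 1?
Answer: -13787/5 ≈ -2757.4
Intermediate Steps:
H = -18 (H = 6*(-1*2 - 1) = 6*(-2 - 1) = 6*(-3) = -18)
Z = -102 (Z = -6 - (-5*(-18) + 6) = -6 - (90 + 6) = -6 - 1*96 = -6 - 96 = -102)
h(M) = -102/M
h(-15)*(-418) + 85 = -102/(-15)*(-418) + 85 = -102*(-1/15)*(-418) + 85 = (34/5)*(-418) + 85 = -14212/5 + 85 = -13787/5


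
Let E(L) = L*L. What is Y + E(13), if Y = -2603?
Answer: -2434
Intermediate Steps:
E(L) = L²
Y + E(13) = -2603 + 13² = -2603 + 169 = -2434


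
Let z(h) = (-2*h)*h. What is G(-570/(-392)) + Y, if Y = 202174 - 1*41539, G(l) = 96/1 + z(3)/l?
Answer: 15268269/95 ≈ 1.6072e+5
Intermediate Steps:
z(h) = -2*h²
G(l) = 96 - 18/l (G(l) = 96/1 + (-2*3²)/l = 96*1 + (-2*9)/l = 96 - 18/l)
Y = 160635 (Y = 202174 - 41539 = 160635)
G(-570/(-392)) + Y = (96 - 18/((-570/(-392)))) + 160635 = (96 - 18/((-570*(-1/392)))) + 160635 = (96 - 18/285/196) + 160635 = (96 - 18*196/285) + 160635 = (96 - 1176/95) + 160635 = 7944/95 + 160635 = 15268269/95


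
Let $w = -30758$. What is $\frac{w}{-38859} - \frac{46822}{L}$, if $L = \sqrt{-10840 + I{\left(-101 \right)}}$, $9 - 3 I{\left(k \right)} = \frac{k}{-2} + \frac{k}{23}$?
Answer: $\frac{30758}{38859} + \frac{46822 i \sqrt{22963614}}{499209} \approx 0.79153 + 449.46 i$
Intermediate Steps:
$I{\left(k \right)} = 3 + \frac{7 k}{46}$ ($I{\left(k \right)} = 3 - \frac{\frac{k}{-2} + \frac{k}{23}}{3} = 3 - \frac{k \left(- \frac{1}{2}\right) + k \frac{1}{23}}{3} = 3 - \frac{- \frac{k}{2} + \frac{k}{23}}{3} = 3 - \frac{\left(- \frac{21}{46}\right) k}{3} = 3 + \frac{7 k}{46}$)
$L = \frac{i \sqrt{22963614}}{46}$ ($L = \sqrt{-10840 + \left(3 + \frac{7}{46} \left(-101\right)\right)} = \sqrt{-10840 + \left(3 - \frac{707}{46}\right)} = \sqrt{-10840 - \frac{569}{46}} = \sqrt{- \frac{499209}{46}} = \frac{i \sqrt{22963614}}{46} \approx 104.17 i$)
$\frac{w}{-38859} - \frac{46822}{L} = - \frac{30758}{-38859} - \frac{46822}{\frac{1}{46} i \sqrt{22963614}} = \left(-30758\right) \left(- \frac{1}{38859}\right) - 46822 \left(- \frac{i \sqrt{22963614}}{499209}\right) = \frac{30758}{38859} + \frac{46822 i \sqrt{22963614}}{499209}$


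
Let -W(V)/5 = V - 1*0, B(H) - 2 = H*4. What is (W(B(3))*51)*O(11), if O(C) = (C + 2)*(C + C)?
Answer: -1021020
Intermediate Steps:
B(H) = 2 + 4*H (B(H) = 2 + H*4 = 2 + 4*H)
W(V) = -5*V (W(V) = -5*(V - 1*0) = -5*(V + 0) = -5*V)
O(C) = 2*C*(2 + C) (O(C) = (2 + C)*(2*C) = 2*C*(2 + C))
(W(B(3))*51)*O(11) = (-5*(2 + 4*3)*51)*(2*11*(2 + 11)) = (-5*(2 + 12)*51)*(2*11*13) = (-5*14*51)*286 = -70*51*286 = -3570*286 = -1021020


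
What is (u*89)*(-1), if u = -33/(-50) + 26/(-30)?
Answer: 2759/150 ≈ 18.393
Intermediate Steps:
u = -31/150 (u = -33*(-1/50) + 26*(-1/30) = 33/50 - 13/15 = -31/150 ≈ -0.20667)
(u*89)*(-1) = -31/150*89*(-1) = -2759/150*(-1) = 2759/150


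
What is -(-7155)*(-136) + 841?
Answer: -972239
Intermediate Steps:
-(-7155)*(-136) + 841 = -795*1224 + 841 = -973080 + 841 = -972239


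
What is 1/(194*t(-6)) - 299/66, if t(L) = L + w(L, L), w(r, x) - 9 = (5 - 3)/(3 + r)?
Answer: -101461/22407 ≈ -4.5281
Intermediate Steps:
w(r, x) = 9 + 2/(3 + r) (w(r, x) = 9 + (5 - 3)/(3 + r) = 9 + 2/(3 + r))
t(L) = L + (29 + 9*L)/(3 + L)
1/(194*t(-6)) - 299/66 = 1/(194*(((29 + (-6)² + 12*(-6))/(3 - 6)))) - 299/66 = 1/(194*(((29 + 36 - 72)/(-3)))) - 299*1/66 = 1/(194*((-⅓*(-7)))) - 299/66 = 1/(194*(7/3)) - 299/66 = (1/194)*(3/7) - 299/66 = 3/1358 - 299/66 = -101461/22407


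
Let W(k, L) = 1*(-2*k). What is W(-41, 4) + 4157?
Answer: 4239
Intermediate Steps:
W(k, L) = -2*k
W(-41, 4) + 4157 = -2*(-41) + 4157 = 82 + 4157 = 4239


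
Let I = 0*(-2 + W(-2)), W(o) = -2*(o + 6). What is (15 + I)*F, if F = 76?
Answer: 1140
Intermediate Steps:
W(o) = -12 - 2*o (W(o) = -2*(6 + o) = -12 - 2*o)
I = 0 (I = 0*(-2 + (-12 - 2*(-2))) = 0*(-2 + (-12 + 4)) = 0*(-2 - 8) = 0*(-10) = 0)
(15 + I)*F = (15 + 0)*76 = 15*76 = 1140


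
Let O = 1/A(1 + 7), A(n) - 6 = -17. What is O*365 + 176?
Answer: 1571/11 ≈ 142.82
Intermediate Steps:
A(n) = -11 (A(n) = 6 - 17 = -11)
O = -1/11 (O = 1/(-11) = -1/11 ≈ -0.090909)
O*365 + 176 = -1/11*365 + 176 = -365/11 + 176 = 1571/11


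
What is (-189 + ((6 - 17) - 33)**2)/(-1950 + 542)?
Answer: -1747/1408 ≈ -1.2408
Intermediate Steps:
(-189 + ((6 - 17) - 33)**2)/(-1950 + 542) = (-189 + (-11 - 33)**2)/(-1408) = (-189 + (-44)**2)*(-1/1408) = (-189 + 1936)*(-1/1408) = 1747*(-1/1408) = -1747/1408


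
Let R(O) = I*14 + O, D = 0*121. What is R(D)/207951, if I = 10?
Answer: 140/207951 ≈ 0.00067324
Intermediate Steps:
D = 0
R(O) = 140 + O (R(O) = 10*14 + O = 140 + O)
R(D)/207951 = (140 + 0)/207951 = 140*(1/207951) = 140/207951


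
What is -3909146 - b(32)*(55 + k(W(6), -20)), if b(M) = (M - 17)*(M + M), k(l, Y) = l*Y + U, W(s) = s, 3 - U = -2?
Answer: -3851546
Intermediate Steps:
U = 5 (U = 3 - 1*(-2) = 3 + 2 = 5)
k(l, Y) = 5 + Y*l (k(l, Y) = l*Y + 5 = Y*l + 5 = 5 + Y*l)
b(M) = 2*M*(-17 + M) (b(M) = (-17 + M)*(2*M) = 2*M*(-17 + M))
-3909146 - b(32)*(55 + k(W(6), -20)) = -3909146 - 2*32*(-17 + 32)*(55 + (5 - 20*6)) = -3909146 - 2*32*15*(55 + (5 - 120)) = -3909146 - 960*(55 - 115) = -3909146 - 960*(-60) = -3909146 - 1*(-57600) = -3909146 + 57600 = -3851546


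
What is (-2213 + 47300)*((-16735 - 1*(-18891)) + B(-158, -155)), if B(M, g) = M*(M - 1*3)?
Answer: 1244130678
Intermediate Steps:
B(M, g) = M*(-3 + M) (B(M, g) = M*(M - 3) = M*(-3 + M))
(-2213 + 47300)*((-16735 - 1*(-18891)) + B(-158, -155)) = (-2213 + 47300)*((-16735 - 1*(-18891)) - 158*(-3 - 158)) = 45087*((-16735 + 18891) - 158*(-161)) = 45087*(2156 + 25438) = 45087*27594 = 1244130678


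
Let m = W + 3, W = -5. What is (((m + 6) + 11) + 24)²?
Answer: 1521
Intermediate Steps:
m = -2 (m = -5 + 3 = -2)
(((m + 6) + 11) + 24)² = (((-2 + 6) + 11) + 24)² = ((4 + 11) + 24)² = (15 + 24)² = 39² = 1521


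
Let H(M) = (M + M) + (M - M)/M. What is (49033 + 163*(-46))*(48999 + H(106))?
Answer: 2043978885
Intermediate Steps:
H(M) = 2*M (H(M) = 2*M + 0/M = 2*M + 0 = 2*M)
(49033 + 163*(-46))*(48999 + H(106)) = (49033 + 163*(-46))*(48999 + 2*106) = (49033 - 7498)*(48999 + 212) = 41535*49211 = 2043978885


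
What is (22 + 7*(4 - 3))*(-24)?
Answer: -696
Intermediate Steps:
(22 + 7*(4 - 3))*(-24) = (22 + 7*1)*(-24) = (22 + 7)*(-24) = 29*(-24) = -696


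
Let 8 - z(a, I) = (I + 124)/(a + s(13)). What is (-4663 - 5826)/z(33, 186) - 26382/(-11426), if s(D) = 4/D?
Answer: 25954409587/3233558 ≈ 8026.6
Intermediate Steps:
z(a, I) = 8 - (124 + I)/(4/13 + a) (z(a, I) = 8 - (I + 124)/(a + 4/13) = 8 - (124 + I)/(a + 4*(1/13)) = 8 - (124 + I)/(a + 4/13) = 8 - (124 + I)/(4/13 + a))
(-4663 - 5826)/z(33, 186) - 26382/(-11426) = (-4663 - 5826)/(((-1580 - 13*186 + 104*33)/(4 + 13*33))) - 26382/(-11426) = -10489*(4 + 429)/(-1580 - 2418 + 3432) - 26382*(-1/11426) = -10489/(-566/433) + 13191/5713 = -10489*(-433/566) + 13191/5713 = 4541737/566 + 13191/5713 = 25954409587/3233558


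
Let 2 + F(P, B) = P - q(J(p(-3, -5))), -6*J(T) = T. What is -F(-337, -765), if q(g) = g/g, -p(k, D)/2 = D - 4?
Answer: 340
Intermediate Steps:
p(k, D) = 8 - 2*D (p(k, D) = -2*(D - 4) = -2*(-4 + D) = 8 - 2*D)
J(T) = -T/6
q(g) = 1
F(P, B) = -3 + P (F(P, B) = -2 + (P - 1*1) = -2 + (P - 1) = -2 + (-1 + P) = -3 + P)
-F(-337, -765) = -(-3 - 337) = -1*(-340) = 340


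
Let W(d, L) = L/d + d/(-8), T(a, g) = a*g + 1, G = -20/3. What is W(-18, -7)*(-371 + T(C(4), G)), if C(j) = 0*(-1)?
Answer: -17575/18 ≈ -976.39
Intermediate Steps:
C(j) = 0
G = -20/3 (G = -20*⅓ = -20/3 ≈ -6.6667)
T(a, g) = 1 + a*g
W(d, L) = -d/8 + L/d (W(d, L) = L/d + d*(-⅛) = L/d - d/8 = -d/8 + L/d)
W(-18, -7)*(-371 + T(C(4), G)) = (-⅛*(-18) - 7/(-18))*(-371 + (1 + 0*(-20/3))) = (9/4 - 7*(-1/18))*(-371 + (1 + 0)) = (9/4 + 7/18)*(-371 + 1) = (95/36)*(-370) = -17575/18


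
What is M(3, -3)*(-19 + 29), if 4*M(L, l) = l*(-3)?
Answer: 45/2 ≈ 22.500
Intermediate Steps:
M(L, l) = -3*l/4 (M(L, l) = (l*(-3))/4 = (-3*l)/4 = -3*l/4)
M(3, -3)*(-19 + 29) = (-¾*(-3))*(-19 + 29) = (9/4)*10 = 45/2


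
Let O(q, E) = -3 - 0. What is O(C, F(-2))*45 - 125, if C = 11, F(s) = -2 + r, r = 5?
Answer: -260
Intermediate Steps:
F(s) = 3 (F(s) = -2 + 5 = 3)
O(q, E) = -3 (O(q, E) = -3 - 1*0 = -3 + 0 = -3)
O(C, F(-2))*45 - 125 = -3*45 - 125 = -135 - 125 = -260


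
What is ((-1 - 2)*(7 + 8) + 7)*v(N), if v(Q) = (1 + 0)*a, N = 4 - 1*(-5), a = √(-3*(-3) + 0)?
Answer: -114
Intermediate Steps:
a = 3 (a = √(9 + 0) = √9 = 3)
N = 9 (N = 4 + 5 = 9)
v(Q) = 3 (v(Q) = (1 + 0)*3 = 1*3 = 3)
((-1 - 2)*(7 + 8) + 7)*v(N) = ((-1 - 2)*(7 + 8) + 7)*3 = (-3*15 + 7)*3 = (-45 + 7)*3 = -38*3 = -114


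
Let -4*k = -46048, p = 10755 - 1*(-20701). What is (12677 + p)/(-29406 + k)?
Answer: -44133/17894 ≈ -2.4664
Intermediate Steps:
p = 31456 (p = 10755 + 20701 = 31456)
k = 11512 (k = -¼*(-46048) = 11512)
(12677 + p)/(-29406 + k) = (12677 + 31456)/(-29406 + 11512) = 44133/(-17894) = 44133*(-1/17894) = -44133/17894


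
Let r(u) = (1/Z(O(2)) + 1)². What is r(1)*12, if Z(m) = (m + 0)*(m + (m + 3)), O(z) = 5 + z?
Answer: 172800/14161 ≈ 12.203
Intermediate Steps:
Z(m) = m*(3 + 2*m) (Z(m) = m*(m + (3 + m)) = m*(3 + 2*m))
r(u) = 14400/14161 (r(u) = (1/((5 + 2)*(3 + 2*(5 + 2))) + 1)² = (1/(7*(3 + 2*7)) + 1)² = (1/(7*(3 + 14)) + 1)² = (1/(7*17) + 1)² = (1/119 + 1)² = (120/119)² = 14400/14161)
r(1)*12 = (14400/14161)*12 = 172800/14161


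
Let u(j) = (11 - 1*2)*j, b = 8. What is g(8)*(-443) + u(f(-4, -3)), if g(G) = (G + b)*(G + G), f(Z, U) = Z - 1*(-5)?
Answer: -113399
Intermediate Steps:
f(Z, U) = 5 + Z (f(Z, U) = Z + 5 = 5 + Z)
u(j) = 9*j (u(j) = (11 - 2)*j = 9*j)
g(G) = 2*G*(8 + G) (g(G) = (G + 8)*(G + G) = (8 + G)*(2*G) = 2*G*(8 + G))
g(8)*(-443) + u(f(-4, -3)) = (2*8*(8 + 8))*(-443) + 9*(5 - 4) = (2*8*16)*(-443) + 9*1 = 256*(-443) + 9 = -113408 + 9 = -113399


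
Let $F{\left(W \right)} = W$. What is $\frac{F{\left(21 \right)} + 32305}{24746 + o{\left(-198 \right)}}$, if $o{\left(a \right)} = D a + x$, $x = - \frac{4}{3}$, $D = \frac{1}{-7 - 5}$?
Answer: $\frac{193956}{148567} \approx 1.3055$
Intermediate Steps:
$D = - \frac{1}{12}$ ($D = \frac{1}{-12} = - \frac{1}{12} \approx -0.083333$)
$x = - \frac{4}{3}$ ($x = \left(-4\right) \frac{1}{3} = - \frac{4}{3} \approx -1.3333$)
$o{\left(a \right)} = - \frac{4}{3} - \frac{a}{12}$ ($o{\left(a \right)} = - \frac{a}{12} - \frac{4}{3} = - \frac{4}{3} - \frac{a}{12}$)
$\frac{F{\left(21 \right)} + 32305}{24746 + o{\left(-198 \right)}} = \frac{21 + 32305}{24746 - - \frac{91}{6}} = \frac{32326}{24746 + \left(- \frac{4}{3} + \frac{33}{2}\right)} = \frac{32326}{24746 + \frac{91}{6}} = \frac{32326}{\frac{148567}{6}} = 32326 \cdot \frac{6}{148567} = \frac{193956}{148567}$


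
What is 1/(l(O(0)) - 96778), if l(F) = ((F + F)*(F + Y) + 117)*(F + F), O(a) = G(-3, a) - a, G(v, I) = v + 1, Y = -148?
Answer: -1/99646 ≈ -1.0036e-5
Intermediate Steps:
G(v, I) = 1 + v
O(a) = -2 - a (O(a) = (1 - 3) - a = -2 - a)
l(F) = 2*F*(117 + 2*F*(-148 + F)) (l(F) = ((F + F)*(F - 148) + 117)*(F + F) = ((2*F)*(-148 + F) + 117)*(2*F) = (2*F*(-148 + F) + 117)*(2*F) = (117 + 2*F*(-148 + F))*(2*F) = 2*F*(117 + 2*F*(-148 + F)))
1/(l(O(0)) - 96778) = 1/(2*(-2 - 1*0)*(117 - 296*(-2 - 1*0) + 2*(-2 - 1*0)**2) - 96778) = 1/(2*(-2 + 0)*(117 - 296*(-2 + 0) + 2*(-2 + 0)**2) - 96778) = 1/(2*(-2)*(117 - 296*(-2) + 2*(-2)**2) - 96778) = 1/(2*(-2)*(117 + 592 + 2*4) - 96778) = 1/(2*(-2)*(117 + 592 + 8) - 96778) = 1/(2*(-2)*717 - 96778) = 1/(-2868 - 96778) = 1/(-99646) = -1/99646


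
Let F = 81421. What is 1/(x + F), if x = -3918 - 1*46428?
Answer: 1/31075 ≈ 3.2180e-5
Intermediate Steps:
x = -50346 (x = -3918 - 46428 = -50346)
1/(x + F) = 1/(-50346 + 81421) = 1/31075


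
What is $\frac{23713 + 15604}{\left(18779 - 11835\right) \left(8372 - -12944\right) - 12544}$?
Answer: $\frac{39317}{148005760} \approx 0.00026564$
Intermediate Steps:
$\frac{23713 + 15604}{\left(18779 - 11835\right) \left(8372 - -12944\right) - 12544} = \frac{39317}{6944 \left(8372 + 12944\right) - 12544} = \frac{39317}{6944 \cdot 21316 - 12544} = \frac{39317}{148018304 - 12544} = \frac{39317}{148005760}$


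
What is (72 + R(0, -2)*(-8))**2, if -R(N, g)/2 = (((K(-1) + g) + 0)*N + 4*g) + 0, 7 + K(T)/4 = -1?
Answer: 3136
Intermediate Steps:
K(T) = -32 (K(T) = -28 + 4*(-1) = -28 - 4 = -32)
R(N, g) = -8*g - 2*N*(-32 + g) (R(N, g) = -2*((((-32 + g) + 0)*N + 4*g) + 0) = -2*(((-32 + g)*N + 4*g) + 0) = -2*((N*(-32 + g) + 4*g) + 0) = -2*((4*g + N*(-32 + g)) + 0) = -2*(4*g + N*(-32 + g)) = -8*g - 2*N*(-32 + g))
(72 + R(0, -2)*(-8))**2 = (72 + (-8*(-2) + 64*0 - 2*0*(-2))*(-8))**2 = (72 + (16 + 0 + 0)*(-8))**2 = (72 + 16*(-8))**2 = (72 - 128)**2 = (-56)**2 = 3136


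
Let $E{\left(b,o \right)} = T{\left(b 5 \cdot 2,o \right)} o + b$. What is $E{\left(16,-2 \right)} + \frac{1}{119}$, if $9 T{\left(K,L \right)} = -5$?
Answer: $\frac{18335}{1071} \approx 17.12$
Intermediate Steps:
$T{\left(K,L \right)} = - \frac{5}{9}$ ($T{\left(K,L \right)} = \frac{1}{9} \left(-5\right) = - \frac{5}{9}$)
$E{\left(b,o \right)} = b - \frac{5 o}{9}$ ($E{\left(b,o \right)} = - \frac{5 o}{9} + b = b - \frac{5 o}{9}$)
$E{\left(16,-2 \right)} + \frac{1}{119} = \left(16 - - \frac{10}{9}\right) + \frac{1}{119} = \left(16 + \frac{10}{9}\right) + \frac{1}{119} = \frac{154}{9} + \frac{1}{119} = \frac{18335}{1071}$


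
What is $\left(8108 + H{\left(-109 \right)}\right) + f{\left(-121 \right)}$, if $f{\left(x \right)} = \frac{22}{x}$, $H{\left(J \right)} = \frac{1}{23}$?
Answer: $\frac{2051289}{253} \approx 8107.9$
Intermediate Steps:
$H{\left(J \right)} = \frac{1}{23}$
$\left(8108 + H{\left(-109 \right)}\right) + f{\left(-121 \right)} = \left(8108 + \frac{1}{23}\right) + \frac{22}{-121} = \frac{186485}{23} + 22 \left(- \frac{1}{121}\right) = \frac{186485}{23} - \frac{2}{11} = \frac{2051289}{253}$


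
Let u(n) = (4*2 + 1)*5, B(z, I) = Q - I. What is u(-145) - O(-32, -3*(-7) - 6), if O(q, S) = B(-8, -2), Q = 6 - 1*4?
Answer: 41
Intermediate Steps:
Q = 2 (Q = 6 - 4 = 2)
B(z, I) = 2 - I
O(q, S) = 4 (O(q, S) = 2 - 1*(-2) = 2 + 2 = 4)
u(n) = 45 (u(n) = (8 + 1)*5 = 9*5 = 45)
u(-145) - O(-32, -3*(-7) - 6) = 45 - 1*4 = 45 - 4 = 41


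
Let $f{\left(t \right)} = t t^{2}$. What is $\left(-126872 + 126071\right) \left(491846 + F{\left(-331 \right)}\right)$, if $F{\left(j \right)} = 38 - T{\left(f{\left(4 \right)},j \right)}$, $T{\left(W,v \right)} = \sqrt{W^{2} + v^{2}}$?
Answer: $-393999084 + 801 \sqrt{113657} \approx -3.9373 \cdot 10^{8}$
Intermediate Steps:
$f{\left(t \right)} = t^{3}$
$F{\left(j \right)} = 38 - \sqrt{4096 + j^{2}}$ ($F{\left(j \right)} = 38 - \sqrt{\left(4^{3}\right)^{2} + j^{2}} = 38 - \sqrt{64^{2} + j^{2}} = 38 - \sqrt{4096 + j^{2}}$)
$\left(-126872 + 126071\right) \left(491846 + F{\left(-331 \right)}\right) = \left(-126872 + 126071\right) \left(491846 + \left(38 - \sqrt{4096 + \left(-331\right)^{2}}\right)\right) = - 801 \left(491846 + \left(38 - \sqrt{4096 + 109561}\right)\right) = - 801 \left(491846 + \left(38 - \sqrt{113657}\right)\right) = - 801 \left(491884 - \sqrt{113657}\right) = -393999084 + 801 \sqrt{113657}$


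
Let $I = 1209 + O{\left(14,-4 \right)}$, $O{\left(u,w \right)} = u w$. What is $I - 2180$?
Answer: $-1027$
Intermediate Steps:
$I = 1153$ ($I = 1209 + 14 \left(-4\right) = 1209 - 56 = 1153$)
$I - 2180 = 1153 - 2180 = -1027$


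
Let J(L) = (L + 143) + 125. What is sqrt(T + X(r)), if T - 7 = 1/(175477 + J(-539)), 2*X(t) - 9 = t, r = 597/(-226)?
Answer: sqrt(3989963091037431)/19798278 ≈ 3.1905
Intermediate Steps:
r = -597/226 (r = 597*(-1/226) = -597/226 ≈ -2.6416)
J(L) = 268 + L (J(L) = (143 + L) + 125 = 268 + L)
X(t) = 9/2 + t/2
T = 1226443/175206 (T = 7 + 1/(175477 + (268 - 539)) = 7 + 1/(175477 - 271) = 7 + 1/175206 = 1226443/175206 ≈ 7.0000)
sqrt(T + X(r)) = sqrt(1226443/175206 + (9/2 + (1/2)*(-597/226))) = sqrt(1226443/175206 + (9/2 - 597/452)) = sqrt(1226443/175206 + 1437/452) = sqrt(403061629/39596556) = sqrt(3989963091037431)/19798278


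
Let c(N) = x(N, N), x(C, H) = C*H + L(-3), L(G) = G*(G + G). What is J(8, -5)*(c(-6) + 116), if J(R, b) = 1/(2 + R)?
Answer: 17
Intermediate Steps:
L(G) = 2*G**2 (L(G) = G*(2*G) = 2*G**2)
x(C, H) = 18 + C*H (x(C, H) = C*H + 2*(-3)**2 = C*H + 2*9 = C*H + 18 = 18 + C*H)
c(N) = 18 + N**2 (c(N) = 18 + N*N = 18 + N**2)
J(8, -5)*(c(-6) + 116) = ((18 + (-6)**2) + 116)/(2 + 8) = ((18 + 36) + 116)/10 = (54 + 116)/10 = (1/10)*170 = 17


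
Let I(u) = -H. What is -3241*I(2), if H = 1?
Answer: 3241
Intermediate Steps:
I(u) = -1 (I(u) = -1*1 = -1)
-3241*I(2) = -3241*(-1) = 3241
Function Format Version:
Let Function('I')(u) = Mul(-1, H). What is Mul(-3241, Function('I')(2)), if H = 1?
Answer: 3241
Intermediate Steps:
Function('I')(u) = -1 (Function('I')(u) = Mul(-1, 1) = -1)
Mul(-3241, Function('I')(2)) = Mul(-3241, -1) = 3241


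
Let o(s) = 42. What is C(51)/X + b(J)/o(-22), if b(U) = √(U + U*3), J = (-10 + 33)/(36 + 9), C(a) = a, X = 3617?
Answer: 51/3617 + √115/315 ≈ 0.048144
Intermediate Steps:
J = 23/45 ≈ 0.51111
b(U) = 2*√U (b(U) = √(U + 3*U) = √(4*U) = 2*√U)
C(51)/X + b(J)/o(-22) = 51/3617 + (2*√(23/45))/42 = 51*(1/3617) + (2*(√115/15))*(1/42) = 51/3617 + (2*√115/15)*(1/42) = 51/3617 + √115/315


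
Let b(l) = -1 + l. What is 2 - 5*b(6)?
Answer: -23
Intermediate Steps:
2 - 5*b(6) = 2 - 5*(-1 + 6) = 2 - 5*5 = 2 - 25 = -23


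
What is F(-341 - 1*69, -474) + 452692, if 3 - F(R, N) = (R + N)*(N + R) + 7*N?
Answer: -325443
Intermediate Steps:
F(R, N) = 3 - (N + R)² - 7*N (F(R, N) = 3 - ((R + N)*(N + R) + 7*N) = 3 - ((N + R)*(N + R) + 7*N) = 3 - ((N + R)² + 7*N) = 3 + (-(N + R)² - 7*N) = 3 - (N + R)² - 7*N)
F(-341 - 1*69, -474) + 452692 = (3 - (-474 + (-341 - 1*69))² - 7*(-474)) + 452692 = (3 - (-474 + (-341 - 69))² + 3318) + 452692 = (3 - (-474 - 410)² + 3318) + 452692 = (3 - 1*(-884)² + 3318) + 452692 = (3 - 1*781456 + 3318) + 452692 = (3 - 781456 + 3318) + 452692 = -778135 + 452692 = -325443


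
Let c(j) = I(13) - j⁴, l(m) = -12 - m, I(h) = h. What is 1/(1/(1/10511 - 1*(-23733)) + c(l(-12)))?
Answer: 249457564/3242958843 ≈ 0.076923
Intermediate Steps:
c(j) = 13 - j⁴
1/(1/(1/10511 - 1*(-23733)) + c(l(-12))) = 1/(1/(1/10511 - 1*(-23733)) + (13 - (-12 - 1*(-12))⁴)) = 1/(1/(1/10511 + 23733) + (13 - (-12 + 12)⁴)) = 1/(1/(249457564/10511) + (13 - 1*0⁴)) = 1/(10511/249457564 + (13 - 1*0)) = 1/(10511/249457564 + (13 + 0)) = 1/(10511/249457564 + 13) = 1/(3242958843/249457564) = 249457564/3242958843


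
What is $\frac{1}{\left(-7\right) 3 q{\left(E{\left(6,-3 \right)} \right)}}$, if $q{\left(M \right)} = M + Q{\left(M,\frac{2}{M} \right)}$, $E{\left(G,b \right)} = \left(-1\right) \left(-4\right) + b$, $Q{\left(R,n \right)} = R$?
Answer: $- \frac{1}{42} \approx -0.02381$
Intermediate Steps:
$E{\left(G,b \right)} = 4 + b$
$q{\left(M \right)} = 2 M$ ($q{\left(M \right)} = M + M = 2 M$)
$\frac{1}{\left(-7\right) 3 q{\left(E{\left(6,-3 \right)} \right)}} = \frac{1}{\left(-7\right) 3 \cdot 2 \left(4 - 3\right)} = \frac{1}{\left(-21\right) 2 \cdot 1} = \frac{1}{\left(-21\right) 2} = \frac{1}{-42} = - \frac{1}{42}$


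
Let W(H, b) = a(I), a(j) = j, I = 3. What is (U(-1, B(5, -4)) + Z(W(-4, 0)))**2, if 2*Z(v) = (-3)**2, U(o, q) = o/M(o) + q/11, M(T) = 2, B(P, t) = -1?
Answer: 1849/121 ≈ 15.281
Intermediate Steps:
W(H, b) = 3
U(o, q) = o/2 + q/11
Z(v) = 9/2 (Z(v) = (1/2)*(-3)**2 = (1/2)*9 = 9/2)
(U(-1, B(5, -4)) + Z(W(-4, 0)))**2 = (((1/2)*(-1) + (1/11)*(-1)) + 9/2)**2 = ((-1/2 - 1/11) + 9/2)**2 = (-13/22 + 9/2)**2 = (43/11)**2 = 1849/121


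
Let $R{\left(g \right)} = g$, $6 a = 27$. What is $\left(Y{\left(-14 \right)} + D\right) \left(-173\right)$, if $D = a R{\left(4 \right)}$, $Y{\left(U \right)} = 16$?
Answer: $-5882$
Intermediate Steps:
$a = \frac{9}{2}$ ($a = \frac{1}{6} \cdot 27 = \frac{9}{2} \approx 4.5$)
$D = 18$ ($D = \frac{9}{2} \cdot 4 = 18$)
$\left(Y{\left(-14 \right)} + D\right) \left(-173\right) = \left(16 + 18\right) \left(-173\right) = 34 \left(-173\right) = -5882$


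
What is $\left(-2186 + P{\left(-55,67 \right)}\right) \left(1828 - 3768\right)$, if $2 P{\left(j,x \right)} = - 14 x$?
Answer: $5150700$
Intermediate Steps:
$P{\left(j,x \right)} = - 7 x$ ($P{\left(j,x \right)} = \frac{\left(-14\right) x}{2} = - 7 x$)
$\left(-2186 + P{\left(-55,67 \right)}\right) \left(1828 - 3768\right) = \left(-2186 - 469\right) \left(1828 - 3768\right) = \left(-2186 - 469\right) \left(-1940\right) = \left(-2655\right) \left(-1940\right) = 5150700$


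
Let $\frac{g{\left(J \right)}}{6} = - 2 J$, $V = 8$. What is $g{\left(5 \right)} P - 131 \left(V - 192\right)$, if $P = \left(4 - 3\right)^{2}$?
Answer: $24044$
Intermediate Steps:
$P = 1$ ($P = 1^{2} = 1$)
$g{\left(J \right)} = - 12 J$ ($g{\left(J \right)} = 6 \left(- 2 J\right) = - 12 J$)
$g{\left(5 \right)} P - 131 \left(V - 192\right) = \left(-12\right) 5 \cdot 1 - 131 \left(8 - 192\right) = \left(-60\right) 1 - -24104 = -60 + 24104 = 24044$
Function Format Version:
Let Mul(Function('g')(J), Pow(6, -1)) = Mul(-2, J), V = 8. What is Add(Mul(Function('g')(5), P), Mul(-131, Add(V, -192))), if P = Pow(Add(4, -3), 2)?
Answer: 24044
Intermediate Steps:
P = 1 (P = Pow(1, 2) = 1)
Function('g')(J) = Mul(-12, J) (Function('g')(J) = Mul(6, Mul(-2, J)) = Mul(-12, J))
Add(Mul(Function('g')(5), P), Mul(-131, Add(V, -192))) = Add(Mul(Mul(-12, 5), 1), Mul(-131, Add(8, -192))) = Add(Mul(-60, 1), Mul(-131, -184)) = Add(-60, 24104) = 24044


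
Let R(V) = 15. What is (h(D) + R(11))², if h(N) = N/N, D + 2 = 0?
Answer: 256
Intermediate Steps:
D = -2 (D = -2 + 0 = -2)
h(N) = 1
(h(D) + R(11))² = (1 + 15)² = 16² = 256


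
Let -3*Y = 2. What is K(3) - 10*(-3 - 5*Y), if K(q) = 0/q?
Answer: -10/3 ≈ -3.3333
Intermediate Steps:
Y = -⅔ (Y = -⅓*2 = -⅔ ≈ -0.66667)
K(q) = 0
K(3) - 10*(-3 - 5*Y) = 0 - 10*(-3 - 5*(-⅔)) = 0 - 10*(-3 + 10/3) = 0 - 10*⅓ = 0 - 10/3 = -10/3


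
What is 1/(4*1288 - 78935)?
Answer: -1/73783 ≈ -1.3553e-5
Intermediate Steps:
1/(4*1288 - 78935) = 1/(5152 - 78935) = 1/(-73783) = -1/73783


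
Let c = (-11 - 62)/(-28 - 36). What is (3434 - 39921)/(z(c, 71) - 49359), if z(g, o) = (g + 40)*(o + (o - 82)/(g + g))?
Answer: 170467264/217885225 ≈ 0.78237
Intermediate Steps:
c = 73/64 (c = -73/(-64) = -73*(-1/64) = 73/64 ≈ 1.1406)
z(g, o) = (40 + g)*(o + (-82 + o)/(2*g)) (z(g, o) = (40 + g)*(o + (-82 + o)/((2*g))) = (40 + g)*(o + (-82 + o)*(1/(2*g))) = (40 + g)*(o + (-82 + o)/(2*g)))
(3434 - 39921)/(z(c, 71) - 49359) = (3434 - 39921)/((-41 - 1640/73/64 + (81/2)*71 + (73/64)*71 + 20*71/(73/64)) - 49359) = -36487/((-41 - 1640*64/73 + 5751/2 + 5183/64 + 20*71*(64/73)) - 49359) = -36487/((-41 - 104960/73 + 5751/2 + 5183/64 + 90880/73) - 49359) = -36487/(12720023/4672 - 49359) = -36487/(-217885225/4672) = -36487*(-4672/217885225) = 170467264/217885225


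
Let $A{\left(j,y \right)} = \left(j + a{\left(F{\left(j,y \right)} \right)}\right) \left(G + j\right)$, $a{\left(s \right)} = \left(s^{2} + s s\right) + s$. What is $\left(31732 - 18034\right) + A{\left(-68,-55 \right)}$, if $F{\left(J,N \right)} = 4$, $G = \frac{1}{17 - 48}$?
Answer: $\frac{492126}{31} \approx 15875.0$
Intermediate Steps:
$G = - \frac{1}{31}$ ($G = \frac{1}{-31} = - \frac{1}{31} \approx -0.032258$)
$a{\left(s \right)} = s + 2 s^{2}$ ($a{\left(s \right)} = \left(s^{2} + s^{2}\right) + s = 2 s^{2} + s = s + 2 s^{2}$)
$A{\left(j,y \right)} = \left(36 + j\right) \left(- \frac{1}{31} + j\right)$ ($A{\left(j,y \right)} = \left(j + 4 \left(1 + 2 \cdot 4\right)\right) \left(- \frac{1}{31} + j\right) = \left(j + 4 \left(1 + 8\right)\right) \left(- \frac{1}{31} + j\right) = \left(j + 4 \cdot 9\right) \left(- \frac{1}{31} + j\right) = \left(j + 36\right) \left(- \frac{1}{31} + j\right) = \left(36 + j\right) \left(- \frac{1}{31} + j\right)$)
$\left(31732 - 18034\right) + A{\left(-68,-55 \right)} = \left(31732 - 18034\right) + \left(- \frac{36}{31} + \left(-68\right)^{2} + \frac{1115}{31} \left(-68\right)\right) = 13698 - - \frac{67488}{31} = 13698 + \frac{67488}{31} = \frac{492126}{31}$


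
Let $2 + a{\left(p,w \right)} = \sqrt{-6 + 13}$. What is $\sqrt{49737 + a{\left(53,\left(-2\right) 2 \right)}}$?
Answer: $\sqrt{49735 + \sqrt{7}} \approx 223.02$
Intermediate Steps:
$a{\left(p,w \right)} = -2 + \sqrt{7}$ ($a{\left(p,w \right)} = -2 + \sqrt{-6 + 13} = -2 + \sqrt{7}$)
$\sqrt{49737 + a{\left(53,\left(-2\right) 2 \right)}} = \sqrt{49737 - \left(2 - \sqrt{7}\right)} = \sqrt{49735 + \sqrt{7}}$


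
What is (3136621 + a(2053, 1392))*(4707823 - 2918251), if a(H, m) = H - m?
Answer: 5614392023304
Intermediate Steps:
(3136621 + a(2053, 1392))*(4707823 - 2918251) = (3136621 + (2053 - 1*1392))*(4707823 - 2918251) = (3136621 + (2053 - 1392))*1789572 = (3136621 + 661)*1789572 = 3137282*1789572 = 5614392023304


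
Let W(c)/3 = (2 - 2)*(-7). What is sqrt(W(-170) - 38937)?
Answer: I*sqrt(38937) ≈ 197.32*I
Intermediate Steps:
W(c) = 0 (W(c) = 3*((2 - 2)*(-7)) = 3*(0*(-7)) = 3*0 = 0)
sqrt(W(-170) - 38937) = sqrt(0 - 38937) = sqrt(-38937) = I*sqrt(38937)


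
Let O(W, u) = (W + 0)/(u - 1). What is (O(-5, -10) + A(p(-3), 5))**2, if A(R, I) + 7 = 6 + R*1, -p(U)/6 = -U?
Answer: 41616/121 ≈ 343.93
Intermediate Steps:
O(W, u) = W/(-1 + u)
p(U) = 6*U (p(U) = -(-6)*U = 6*U)
A(R, I) = -1 + R (A(R, I) = -7 + (6 + R*1) = -7 + (6 + R) = -1 + R)
(O(-5, -10) + A(p(-3), 5))**2 = (-5/(-1 - 10) + (-1 + 6*(-3)))**2 = (-5/(-11) + (-1 - 18))**2 = (-5*(-1/11) - 19)**2 = (5/11 - 19)**2 = (-204/11)**2 = 41616/121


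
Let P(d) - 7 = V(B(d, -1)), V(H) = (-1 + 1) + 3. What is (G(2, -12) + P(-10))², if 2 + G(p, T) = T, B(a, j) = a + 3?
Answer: 16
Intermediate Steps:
B(a, j) = 3 + a
G(p, T) = -2 + T
V(H) = 3 (V(H) = 0 + 3 = 3)
P(d) = 10 (P(d) = 7 + 3 = 10)
(G(2, -12) + P(-10))² = ((-2 - 12) + 10)² = (-14 + 10)² = (-4)² = 16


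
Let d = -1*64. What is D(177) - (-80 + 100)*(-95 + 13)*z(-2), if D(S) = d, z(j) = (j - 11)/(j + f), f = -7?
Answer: 20744/9 ≈ 2304.9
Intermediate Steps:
z(j) = (-11 + j)/(-7 + j) (z(j) = (j - 11)/(j - 7) = (-11 + j)/(-7 + j))
d = -64
D(S) = -64
D(177) - (-80 + 100)*(-95 + 13)*z(-2) = -64 - (-80 + 100)*(-95 + 13)*(-11 - 2)/(-7 - 2) = -64 - 20*(-82)*-13/(-9) = -64 - (-1640)*(-⅑*(-13)) = -64 - (-1640)*13/9 = -64 - 1*(-21320/9) = -64 + 21320/9 = 20744/9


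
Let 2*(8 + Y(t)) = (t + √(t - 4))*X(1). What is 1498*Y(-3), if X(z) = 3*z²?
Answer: -18725 + 2247*I*√7 ≈ -18725.0 + 5945.0*I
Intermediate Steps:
Y(t) = -8 + 3*t/2 + 3*√(-4 + t)/2 (Y(t) = -8 + ((t + √(t - 4))*(3*1²))/2 = -8 + ((t + √(-4 + t))*(3*1))/2 = -8 + ((t + √(-4 + t))*3)/2 = -8 + (3*t + 3*√(-4 + t))/2 = -8 + (3*t/2 + 3*√(-4 + t)/2) = -8 + 3*t/2 + 3*√(-4 + t)/2)
1498*Y(-3) = 1498*(-8 + (3/2)*(-3) + 3*√(-4 - 3)/2) = 1498*(-8 - 9/2 + 3*√(-7)/2) = 1498*(-8 - 9/2 + 3*(I*√7)/2) = 1498*(-8 - 9/2 + 3*I*√7/2) = 1498*(-25/2 + 3*I*√7/2) = -18725 + 2247*I*√7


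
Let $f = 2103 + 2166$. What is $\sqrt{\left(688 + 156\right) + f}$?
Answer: $\sqrt{5113} \approx 71.505$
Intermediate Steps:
$f = 4269$
$\sqrt{\left(688 + 156\right) + f} = \sqrt{\left(688 + 156\right) + 4269} = \sqrt{844 + 4269} = \sqrt{5113}$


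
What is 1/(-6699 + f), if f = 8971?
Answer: 1/2272 ≈ 0.00044014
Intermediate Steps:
1/(-6699 + f) = 1/(-6699 + 8971) = 1/2272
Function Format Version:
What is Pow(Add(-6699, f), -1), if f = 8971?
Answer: Rational(1, 2272) ≈ 0.00044014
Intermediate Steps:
Pow(Add(-6699, f), -1) = Pow(Add(-6699, 8971), -1) = Pow(2272, -1) = Rational(1, 2272)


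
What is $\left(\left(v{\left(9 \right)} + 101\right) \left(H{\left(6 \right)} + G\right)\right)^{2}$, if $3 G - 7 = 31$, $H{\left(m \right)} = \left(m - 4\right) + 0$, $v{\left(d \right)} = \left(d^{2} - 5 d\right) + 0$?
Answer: $\frac{36336784}{9} \approx 4.0374 \cdot 10^{6}$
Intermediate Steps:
$v{\left(d \right)} = d^{2} - 5 d$
$H{\left(m \right)} = -4 + m$ ($H{\left(m \right)} = \left(-4 + m\right) + 0 = -4 + m$)
$G = \frac{38}{3}$ ($G = \frac{7}{3} + \frac{1}{3} \cdot 31 = \frac{7}{3} + \frac{31}{3} = \frac{38}{3} \approx 12.667$)
$\left(\left(v{\left(9 \right)} + 101\right) \left(H{\left(6 \right)} + G\right)\right)^{2} = \left(\left(9 \left(-5 + 9\right) + 101\right) \left(\left(-4 + 6\right) + \frac{38}{3}\right)\right)^{2} = \left(\left(9 \cdot 4 + 101\right) \left(2 + \frac{38}{3}\right)\right)^{2} = \left(\left(36 + 101\right) \frac{44}{3}\right)^{2} = \left(137 \cdot \frac{44}{3}\right)^{2} = \left(\frac{6028}{3}\right)^{2} = \frac{36336784}{9}$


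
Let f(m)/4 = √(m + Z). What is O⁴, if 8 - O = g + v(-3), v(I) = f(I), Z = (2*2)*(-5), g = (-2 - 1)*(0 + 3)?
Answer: -419167 + 21488*I*√23 ≈ -4.1917e+5 + 1.0305e+5*I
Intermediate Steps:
g = -9 (g = -3*3 = -9)
Z = -20 (Z = 4*(-5) = -20)
f(m) = 4*√(-20 + m) (f(m) = 4*√(m - 20) = 4*√(-20 + m))
v(I) = 4*√(-20 + I)
O = 17 - 4*I*√23 (O = 8 - (-9 + 4*√(-20 - 3)) = 8 - (-9 + 4*√(-23)) = 8 - (-9 + 4*(I*√23)) = 8 - (-9 + 4*I*√23) = 8 + (9 - 4*I*√23) = 17 - 4*I*√23 ≈ 17.0 - 19.183*I)
O⁴ = (17 - 4*I*√23)⁴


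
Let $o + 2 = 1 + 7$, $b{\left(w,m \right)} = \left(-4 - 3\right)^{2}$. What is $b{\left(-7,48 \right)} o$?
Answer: $294$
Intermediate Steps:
$b{\left(w,m \right)} = 49$ ($b{\left(w,m \right)} = \left(-7\right)^{2} = 49$)
$o = 6$ ($o = -2 + \left(1 + 7\right) = -2 + 8 = 6$)
$b{\left(-7,48 \right)} o = 49 \cdot 6 = 294$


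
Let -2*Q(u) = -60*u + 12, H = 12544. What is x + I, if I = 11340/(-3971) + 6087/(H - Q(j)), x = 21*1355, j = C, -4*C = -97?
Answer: 2671542372879/93894295 ≈ 28453.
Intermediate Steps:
C = 97/4 (C = -¼*(-97) = 97/4 ≈ 24.250)
j = 97/4 ≈ 24.250
Q(u) = -6 + 30*u (Q(u) = -(-60*u + 12)/2 = -(12 - 60*u)/2 = -6 + 30*u)
x = 28455
I = -219791346/93894295 (I = 11340/(-3971) + 6087/(12544 - (-6 + 30*(97/4))) = 11340*(-1/3971) + 6087/(12544 - (-6 + 1455/2)) = -11340/3971 + 6087/(12544 - 1*1443/2) = -11340/3971 + 6087/(12544 - 1443/2) = -11340/3971 + 6087/(23645/2) = -11340/3971 + 6087*(2/23645) = -11340/3971 + 12174/23645 = -219791346/93894295 ≈ -2.3408)
x + I = 28455 - 219791346/93894295 = 2671542372879/93894295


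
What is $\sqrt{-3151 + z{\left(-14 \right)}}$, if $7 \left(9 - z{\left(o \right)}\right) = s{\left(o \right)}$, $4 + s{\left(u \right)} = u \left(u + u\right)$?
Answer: $\frac{19 i \sqrt{434}}{7} \approx 56.546 i$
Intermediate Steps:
$s{\left(u \right)} = -4 + 2 u^{2}$ ($s{\left(u \right)} = -4 + u \left(u + u\right) = -4 + u 2 u = -4 + 2 u^{2}$)
$z{\left(o \right)} = \frac{67}{7} - \frac{2 o^{2}}{7}$ ($z{\left(o \right)} = 9 - \frac{-4 + 2 o^{2}}{7} = 9 - \left(- \frac{4}{7} + \frac{2 o^{2}}{7}\right) = \frac{67}{7} - \frac{2 o^{2}}{7}$)
$\sqrt{-3151 + z{\left(-14 \right)}} = \sqrt{-3151 + \left(\frac{67}{7} - \frac{2 \left(-14\right)^{2}}{7}\right)} = \sqrt{-3151 + \left(\frac{67}{7} - 56\right)} = \sqrt{-3151 - \frac{325}{7}} = \sqrt{- \frac{22382}{7}} = \frac{19 i \sqrt{434}}{7}$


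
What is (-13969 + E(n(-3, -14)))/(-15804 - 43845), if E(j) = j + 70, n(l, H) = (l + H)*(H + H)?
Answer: 13423/59649 ≈ 0.22503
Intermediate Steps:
n(l, H) = 2*H*(H + l) (n(l, H) = (H + l)*(2*H) = 2*H*(H + l))
E(j) = 70 + j
(-13969 + E(n(-3, -14)))/(-15804 - 43845) = (-13969 + (70 + 2*(-14)*(-14 - 3)))/(-15804 - 43845) = (-13969 + (70 + 2*(-14)*(-17)))/(-59649) = (-13969 + (70 + 476))*(-1/59649) = (-13969 + 546)*(-1/59649) = -13423*(-1/59649) = 13423/59649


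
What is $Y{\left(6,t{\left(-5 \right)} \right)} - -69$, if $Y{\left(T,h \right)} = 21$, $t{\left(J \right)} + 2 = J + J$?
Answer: $90$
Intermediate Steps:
$t{\left(J \right)} = -2 + 2 J$ ($t{\left(J \right)} = -2 + \left(J + J\right) = -2 + 2 J$)
$Y{\left(6,t{\left(-5 \right)} \right)} - -69 = 21 - -69 = 21 + 69 = 90$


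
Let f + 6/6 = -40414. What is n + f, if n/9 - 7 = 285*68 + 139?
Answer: 135319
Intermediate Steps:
f = -40415 (f = -1 - 40414 = -40415)
n = 175734 (n = 63 + 9*(285*68 + 139) = 63 + 9*(19380 + 139) = 63 + 9*19519 = 63 + 175671 = 175734)
n + f = 175734 - 40415 = 135319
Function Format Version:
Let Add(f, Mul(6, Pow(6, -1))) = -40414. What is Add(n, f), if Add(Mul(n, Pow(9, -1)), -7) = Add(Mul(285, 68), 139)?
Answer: 135319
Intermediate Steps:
f = -40415 (f = Add(-1, -40414) = -40415)
n = 175734 (n = Add(63, Mul(9, Add(Mul(285, 68), 139))) = Add(63, Mul(9, Add(19380, 139))) = Add(63, Mul(9, 19519)) = Add(63, 175671) = 175734)
Add(n, f) = Add(175734, -40415) = 135319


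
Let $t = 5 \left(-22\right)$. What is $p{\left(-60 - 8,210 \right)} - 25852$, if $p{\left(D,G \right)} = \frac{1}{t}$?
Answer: $- \frac{2843721}{110} \approx -25852.0$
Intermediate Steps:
$t = -110$
$p{\left(D,G \right)} = - \frac{1}{110}$ ($p{\left(D,G \right)} = \frac{1}{-110} = - \frac{1}{110}$)
$p{\left(-60 - 8,210 \right)} - 25852 = - \frac{1}{110} - 25852 = - \frac{2843721}{110}$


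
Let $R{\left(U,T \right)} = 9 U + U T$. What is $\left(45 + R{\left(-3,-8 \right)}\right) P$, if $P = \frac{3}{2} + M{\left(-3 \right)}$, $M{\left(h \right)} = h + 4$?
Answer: $105$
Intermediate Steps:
$R{\left(U,T \right)} = 9 U + T U$
$M{\left(h \right)} = 4 + h$
$P = \frac{5}{2}$ ($P = \frac{3}{2} + \left(4 - 3\right) = 3 \cdot \frac{1}{2} + 1 = \frac{3}{2} + 1 = \frac{5}{2} \approx 2.5$)
$\left(45 + R{\left(-3,-8 \right)}\right) P = \left(45 - 3 \left(9 - 8\right)\right) \frac{5}{2} = \left(45 - 3\right) \frac{5}{2} = 42 \cdot \frac{5}{2} = 105$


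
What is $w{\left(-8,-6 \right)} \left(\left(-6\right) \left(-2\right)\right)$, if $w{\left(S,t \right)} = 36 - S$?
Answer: $528$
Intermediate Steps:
$w{\left(-8,-6 \right)} \left(\left(-6\right) \left(-2\right)\right) = \left(36 - -8\right) \left(\left(-6\right) \left(-2\right)\right) = \left(36 + 8\right) 12 = 44 \cdot 12 = 528$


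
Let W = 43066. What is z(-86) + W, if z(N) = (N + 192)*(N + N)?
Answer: 24834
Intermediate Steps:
z(N) = 2*N*(192 + N) (z(N) = (192 + N)*(2*N) = 2*N*(192 + N))
z(-86) + W = 2*(-86)*(192 - 86) + 43066 = 2*(-86)*106 + 43066 = -18232 + 43066 = 24834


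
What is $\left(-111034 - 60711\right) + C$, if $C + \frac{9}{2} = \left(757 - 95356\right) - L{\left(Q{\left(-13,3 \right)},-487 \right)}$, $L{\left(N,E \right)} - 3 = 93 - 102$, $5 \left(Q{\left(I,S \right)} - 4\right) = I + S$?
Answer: $- \frac{532685}{2} \approx -2.6634 \cdot 10^{5}$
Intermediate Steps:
$Q{\left(I,S \right)} = 4 + \frac{I}{5} + \frac{S}{5}$ ($Q{\left(I,S \right)} = 4 + \frac{I + S}{5} = 4 + \left(\frac{I}{5} + \frac{S}{5}\right) = 4 + \frac{I}{5} + \frac{S}{5}$)
$L{\left(N,E \right)} = -6$ ($L{\left(N,E \right)} = 3 + \left(93 - 102\right) = 3 - 9 = -6$)
$C = - \frac{189195}{2}$ ($C = - \frac{9}{2} + \left(\left(757 - 95356\right) - -6\right) = - \frac{9}{2} + \left(\left(757 - 95356\right) + 6\right) = - \frac{9}{2} + \left(-94599 + 6\right) = - \frac{9}{2} - 94593 = - \frac{189195}{2} \approx -94598.0$)
$\left(-111034 - 60711\right) + C = \left(-111034 - 60711\right) - \frac{189195}{2} = -171745 - \frac{189195}{2} = - \frac{532685}{2}$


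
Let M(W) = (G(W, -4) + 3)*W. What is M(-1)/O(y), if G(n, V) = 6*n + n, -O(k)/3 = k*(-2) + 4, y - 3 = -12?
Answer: -2/33 ≈ -0.060606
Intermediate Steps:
y = -9 (y = 3 - 12 = -9)
O(k) = -12 + 6*k (O(k) = -3*(k*(-2) + 4) = -3*(-2*k + 4) = -3*(4 - 2*k) = -12 + 6*k)
G(n, V) = 7*n
M(W) = W*(3 + 7*W) (M(W) = (7*W + 3)*W = (3 + 7*W)*W = W*(3 + 7*W))
M(-1)/O(y) = (-(3 + 7*(-1)))/(-12 + 6*(-9)) = (-(3 - 7))/(-12 - 54) = -1*(-4)/(-66) = 4*(-1/66) = -2/33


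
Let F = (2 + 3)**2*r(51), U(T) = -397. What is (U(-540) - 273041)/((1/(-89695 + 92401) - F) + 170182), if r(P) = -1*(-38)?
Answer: -739923228/457941793 ≈ -1.6158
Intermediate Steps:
r(P) = 38
F = 950 (F = (2 + 3)**2*38 = 5**2*38 = 25*38 = 950)
(U(-540) - 273041)/((1/(-89695 + 92401) - F) + 170182) = (-397 - 273041)/((1/(-89695 + 92401) - 1*950) + 170182) = -273438/((1/2706 - 950) + 170182) = -273438/(-2570699/2706 + 170182) = -273438/457941793/2706 = -273438*2706/457941793 = -739923228/457941793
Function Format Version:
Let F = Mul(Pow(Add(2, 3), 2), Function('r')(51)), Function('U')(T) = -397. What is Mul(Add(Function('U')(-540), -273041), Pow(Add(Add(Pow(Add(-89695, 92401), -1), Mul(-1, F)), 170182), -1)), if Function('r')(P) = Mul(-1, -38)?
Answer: Rational(-739923228, 457941793) ≈ -1.6158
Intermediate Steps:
Function('r')(P) = 38
F = 950 (F = Mul(Pow(Add(2, 3), 2), 38) = Mul(Pow(5, 2), 38) = Mul(25, 38) = 950)
Mul(Add(Function('U')(-540), -273041), Pow(Add(Add(Pow(Add(-89695, 92401), -1), Mul(-1, F)), 170182), -1)) = Mul(Add(-397, -273041), Pow(Add(Add(Pow(Add(-89695, 92401), -1), Mul(-1, 950)), 170182), -1)) = Mul(-273438, Pow(Add(Add(Pow(2706, -1), -950), 170182), -1)) = Mul(-273438, Pow(Add(Add(Rational(1, 2706), -950), 170182), -1)) = Mul(-273438, Pow(Add(Rational(-2570699, 2706), 170182), -1)) = Mul(-273438, Pow(Rational(457941793, 2706), -1)) = Mul(-273438, Rational(2706, 457941793)) = Rational(-739923228, 457941793)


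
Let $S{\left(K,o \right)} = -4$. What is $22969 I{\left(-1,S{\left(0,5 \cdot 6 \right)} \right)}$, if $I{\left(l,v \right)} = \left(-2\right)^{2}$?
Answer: $91876$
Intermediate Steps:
$I{\left(l,v \right)} = 4$
$22969 I{\left(-1,S{\left(0,5 \cdot 6 \right)} \right)} = 22969 \cdot 4 = 91876$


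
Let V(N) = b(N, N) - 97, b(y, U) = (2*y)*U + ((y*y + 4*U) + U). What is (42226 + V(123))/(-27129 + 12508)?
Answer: -88131/14621 ≈ -6.0277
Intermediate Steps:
b(y, U) = y² + 5*U + 2*U*y (b(y, U) = 2*U*y + ((y² + 4*U) + U) = 2*U*y + (y² + 5*U) = y² + 5*U + 2*U*y)
V(N) = -97 + 3*N² + 5*N (V(N) = (N² + 5*N + 2*N*N) - 97 = (N² + 5*N + 2*N²) - 97 = (3*N² + 5*N) - 97 = -97 + 3*N² + 5*N)
(42226 + V(123))/(-27129 + 12508) = (42226 + (-97 + 3*123² + 5*123))/(-27129 + 12508) = (42226 + (-97 + 3*15129 + 615))/(-14621) = (42226 + (-97 + 45387 + 615))*(-1/14621) = (42226 + 45905)*(-1/14621) = 88131*(-1/14621) = -88131/14621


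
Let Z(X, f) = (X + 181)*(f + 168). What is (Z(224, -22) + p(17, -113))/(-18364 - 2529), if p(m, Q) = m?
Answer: -59147/20893 ≈ -2.8309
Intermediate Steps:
Z(X, f) = (168 + f)*(181 + X) (Z(X, f) = (181 + X)*(168 + f) = (168 + f)*(181 + X))
(Z(224, -22) + p(17, -113))/(-18364 - 2529) = ((30408 + 168*224 + 181*(-22) + 224*(-22)) + 17)/(-18364 - 2529) = ((30408 + 37632 - 3982 - 4928) + 17)/(-20893) = (59130 + 17)*(-1/20893) = 59147*(-1/20893) = -59147/20893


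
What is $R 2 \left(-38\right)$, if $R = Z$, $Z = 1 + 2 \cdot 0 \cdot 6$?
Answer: $-76$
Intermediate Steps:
$Z = 1$ ($Z = 1 + 0 \cdot 6 = 1 + 0 = 1$)
$R = 1$
$R 2 \left(-38\right) = 1 \cdot 2 \left(-38\right) = 2 \left(-38\right) = -76$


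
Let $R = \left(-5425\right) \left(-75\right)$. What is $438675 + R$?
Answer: $845550$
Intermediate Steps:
$R = 406875$
$438675 + R = 438675 + 406875 = 845550$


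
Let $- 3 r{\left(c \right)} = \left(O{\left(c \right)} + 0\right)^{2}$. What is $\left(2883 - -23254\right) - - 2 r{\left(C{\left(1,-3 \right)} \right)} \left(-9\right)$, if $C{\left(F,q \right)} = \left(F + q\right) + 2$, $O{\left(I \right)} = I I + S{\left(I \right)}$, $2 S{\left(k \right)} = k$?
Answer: $26137$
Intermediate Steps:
$S{\left(k \right)} = \frac{k}{2}$
$O{\left(I \right)} = I^{2} + \frac{I}{2}$ ($O{\left(I \right)} = I I + \frac{I}{2} = I^{2} + \frac{I}{2}$)
$C{\left(F,q \right)} = 2 + F + q$
$r{\left(c \right)} = - \frac{c^{2} \left(\frac{1}{2} + c\right)^{2}}{3}$ ($r{\left(c \right)} = - \frac{\left(c \left(\frac{1}{2} + c\right) + 0\right)^{2}}{3} = - \frac{\left(c \left(\frac{1}{2} + c\right)\right)^{2}}{3} = - \frac{c^{2} \left(\frac{1}{2} + c\right)^{2}}{3}$)
$\left(2883 - -23254\right) - - 2 r{\left(C{\left(1,-3 \right)} \right)} \left(-9\right) = \left(2883 - -23254\right) - - 2 \left(- \frac{\left(2 + 1 - 3\right)^{2} \left(1 + 2 \left(2 + 1 - 3\right)\right)^{2}}{12}\right) \left(-9\right) = \left(2883 + 23254\right) - - 2 \left(- \frac{0^{2} \left(1 + 2 \cdot 0\right)^{2}}{12}\right) \left(-9\right) = 26137 - - 2 \left(\left(- \frac{1}{12}\right) 0 \left(1 + 0\right)^{2}\right) \left(-9\right) = 26137 - - 2 \left(\left(- \frac{1}{12}\right) 0 \cdot 1^{2}\right) \left(-9\right) = 26137 - - 2 \left(\left(- \frac{1}{12}\right) 0 \cdot 1\right) \left(-9\right) = 26137 - \left(-2\right) 0 \left(-9\right) = 26137 - 0 \left(-9\right) = 26137 - 0 = 26137 + 0 = 26137$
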